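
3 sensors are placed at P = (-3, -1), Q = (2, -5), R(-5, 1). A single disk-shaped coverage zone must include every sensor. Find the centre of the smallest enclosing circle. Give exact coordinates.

(-1.5, -2)

Side lengths²: PQ² = 41, PR² = 8, QR² = 85.
Since QR² = 85 ≥ 41 + 8 = 49, the angle opposite QR is not acute, so the smallest enclosing circle has QR as diameter.
Centre = midpoint of QR = (-1.5, -2), r² = 85/4 = 21.25.
Centre = (-1.5, -2).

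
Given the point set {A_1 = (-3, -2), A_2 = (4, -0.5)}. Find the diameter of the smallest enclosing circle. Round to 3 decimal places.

7.159

The smallest circle enclosing two points has them as diameter endpoints.
Centre = midpoint = (0.5, -1.25); r² = |A_1A_2|²/4 = 51.25/4 = 12.8125.
Diameter = 2r = 2√(12.8125) ≈ 7.159.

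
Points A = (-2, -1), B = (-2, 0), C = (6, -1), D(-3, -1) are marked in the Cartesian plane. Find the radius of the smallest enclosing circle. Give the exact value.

The minimum enclosing circle of a finite set is fixed by two of the points (as a diameter) or three (as a circumcircle).
The farthest pair is C–D with squared distance 81. The circle on this segment as diameter has centre (1.5, -1) and r² = 81/4 = 20.25.
Check A: distance² to centre = 12.25 ≤ 20.25, so it lies inside.
All remaining points lie in this disk, and no smaller disk contains both endpoints, so this is the minimum enclosing circle.
r = √(20.25) = 4.5.

4.5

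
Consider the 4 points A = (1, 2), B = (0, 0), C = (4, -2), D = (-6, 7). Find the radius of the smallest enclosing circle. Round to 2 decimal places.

6.73

The minimum enclosing circle of a finite set is fixed by two of the points (as a diameter) or three (as a circumcircle).
The farthest pair is C–D with squared distance 181. The circle on this segment as diameter has centre (-1, 2.5) and r² = 181/4 = 45.25.
Check A: distance² to centre = 4.25 ≤ 45.25, so it lies inside.
All remaining points lie in this disk, and no smaller disk contains both endpoints, so this is the minimum enclosing circle.
r = √(45.25) ≈ 6.73.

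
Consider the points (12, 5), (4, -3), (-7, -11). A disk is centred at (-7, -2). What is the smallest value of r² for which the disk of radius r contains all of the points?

410

The required radius is the distance from (-7, -2) to the farthest point.
Squared distances: 410, 122, 81.
Maximum is 410, attained at (12, 5).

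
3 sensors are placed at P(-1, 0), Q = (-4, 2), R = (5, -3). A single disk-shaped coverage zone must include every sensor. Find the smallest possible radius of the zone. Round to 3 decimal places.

Side lengths²: PQ² = 13, PR² = 45, QR² = 106.
Since QR² = 106 ≥ 45 + 13 = 58, the angle opposite QR is not acute, so the smallest enclosing circle has QR as diameter.
Centre = midpoint of QR = (0.5, -0.5), r² = 106/4 = 26.5.
r = √(26.5) ≈ 5.148.

5.148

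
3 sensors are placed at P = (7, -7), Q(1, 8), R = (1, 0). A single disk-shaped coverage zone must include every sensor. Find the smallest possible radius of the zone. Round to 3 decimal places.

8.078

Side lengths²: PQ² = 261, PR² = 85, QR² = 64.
Since PQ² = 261 ≥ 85 + 64 = 149, the angle opposite PQ is not acute, so the smallest enclosing circle has PQ as diameter.
Centre = midpoint of PQ = (4, 0.5), r² = 261/4 = 65.25.
r = √(65.25) ≈ 8.078.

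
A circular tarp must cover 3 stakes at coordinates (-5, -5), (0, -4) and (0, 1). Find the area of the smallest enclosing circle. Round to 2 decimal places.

47.91

Call the three points A, B, C in the order given.
Side lengths²: AB² = 26, AC² = 61, BC² = 25.
Since AC² = 61 ≥ 26 + 25 = 51, the angle opposite AC is not acute, so the smallest enclosing circle has AC as diameter.
Centre = midpoint of AC = (-2.5, -2), r² = 61/4 = 15.25.
Area = π·r² = π·15.25 ≈ 47.91.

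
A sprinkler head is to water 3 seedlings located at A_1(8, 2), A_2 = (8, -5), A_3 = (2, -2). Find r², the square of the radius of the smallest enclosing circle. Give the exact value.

Side lengths²: A_1A_2² = 49, A_1A_3² = 52, A_2A_3² = 45.
Since A_1A_3² = 52 < 49 + 45 = 94, the triangle is acute, so the smallest enclosing circle is the circumcircle.
Circumcentre = (6, -1.5), r² = 16.25.

16.25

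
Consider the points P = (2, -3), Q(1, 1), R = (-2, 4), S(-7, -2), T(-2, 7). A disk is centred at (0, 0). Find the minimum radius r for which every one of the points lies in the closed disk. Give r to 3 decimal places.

7.280

The required radius is the distance from (0, 0) to the farthest point.
Squared distances: 13, 2, 20, 53, 53.
Maximum is 53, attained at S.
r = √53 ≈ 7.280.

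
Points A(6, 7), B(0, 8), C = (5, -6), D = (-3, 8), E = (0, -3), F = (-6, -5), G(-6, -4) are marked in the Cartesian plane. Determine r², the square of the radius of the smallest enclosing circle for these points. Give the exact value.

5185/72

The minimum enclosing circle of a finite set is fixed by two of the points (as a diameter) or three (as a circumcircle).
The minimum enclosing circle is determined by three boundary points: A, C, F.
Their circumcentre is (1/12, 11/12) with r² = 5185/72.
The farthest remaining point G is at distance² 4405/72 ≤ 5185/72.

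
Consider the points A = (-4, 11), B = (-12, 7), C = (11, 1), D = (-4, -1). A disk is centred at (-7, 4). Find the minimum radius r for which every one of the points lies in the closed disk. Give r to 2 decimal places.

18.25

The required radius is the distance from (-7, 4) to the farthest point.
Squared distances: 58, 34, 333, 34.
Maximum is 333, attained at C.
r = √333 ≈ 18.25.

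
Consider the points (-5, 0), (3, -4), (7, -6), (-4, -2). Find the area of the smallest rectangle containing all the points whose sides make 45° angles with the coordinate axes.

63

In coordinates u = x + y, v = x − y the rectangle is axis-aligned; the map (x,y)→(u,v) scales areas by 2.
u-values: -5, -1, 1, -6; range = 1 − (-6) = 7.
v-values: -5, 7, 13, -2; range = 13 − (-5) = 18.
Area = (7 × 18) / 2 = 63.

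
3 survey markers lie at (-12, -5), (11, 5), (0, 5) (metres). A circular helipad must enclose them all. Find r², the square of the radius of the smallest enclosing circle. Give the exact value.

157.25

Call the three points A, B, C in the order given.
Side lengths²: AB² = 629, AC² = 244, BC² = 121.
Since AB² = 629 ≥ 244 + 121 = 365, the angle opposite AB is not acute, so the smallest enclosing circle has AB as diameter.
Centre = midpoint of AB = (-0.5, 0), r² = 629/4 = 157.25.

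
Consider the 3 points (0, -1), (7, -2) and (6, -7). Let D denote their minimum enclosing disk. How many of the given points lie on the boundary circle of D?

3

Call the three points A, B, C in the order given.
Side lengths²: AB² = 50, AC² = 72, BC² = 26.
Since AC² = 72 < 50 + 26 = 76, the triangle is acute, so the smallest enclosing circle is the circumcircle.
Circumcentre = (19/6, -23/6), r² = 325/18.
The points at distance exactly r from the centre are (0, -1), (7, -2), (6, -7) — 3 points.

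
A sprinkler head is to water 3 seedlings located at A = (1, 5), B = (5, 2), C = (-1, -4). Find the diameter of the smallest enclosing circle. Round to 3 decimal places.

9.313

Side lengths²: AB² = 25, AC² = 85, BC² = 72.
Since AC² = 85 < 72 + 25 = 97, the triangle is acute, so the smallest enclosing circle is the circumcircle.
Circumcentre = (9/14, 5/14), r² = 2125/98.
Diameter = 2r = 2√(2125/98) ≈ 9.313.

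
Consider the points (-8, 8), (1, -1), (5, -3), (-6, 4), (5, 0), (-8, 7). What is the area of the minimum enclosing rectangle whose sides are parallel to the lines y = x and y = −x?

84

In coordinates u = x + y, v = x − y the rectangle is axis-aligned; the map (x,y)→(u,v) scales areas by 2.
u-values: 0, 0, 2, -2, 5, -1; range = 5 − (-2) = 7.
v-values: -16, 2, 8, -10, 5, -15; range = 8 − (-16) = 24.
Area = (7 × 24) / 2 = 84.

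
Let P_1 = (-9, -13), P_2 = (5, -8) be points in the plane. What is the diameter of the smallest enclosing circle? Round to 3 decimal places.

14.866

The smallest circle enclosing two points has them as diameter endpoints.
Centre = midpoint = (-2, -10.5); r² = |P_1P_2|²/4 = 221/4 = 55.25.
Diameter = 2r = 2√(55.25) ≈ 14.866.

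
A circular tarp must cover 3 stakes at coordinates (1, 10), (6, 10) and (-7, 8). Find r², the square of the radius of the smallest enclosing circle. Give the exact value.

Call the three points A, B, C in the order given.
Side lengths²: AB² = 25, AC² = 68, BC² = 173.
Since BC² = 173 ≥ 68 + 25 = 93, the angle opposite BC is not acute, so the smallest enclosing circle has BC as diameter.
Centre = midpoint of BC = (-0.5, 9), r² = 173/4 = 43.25.

43.25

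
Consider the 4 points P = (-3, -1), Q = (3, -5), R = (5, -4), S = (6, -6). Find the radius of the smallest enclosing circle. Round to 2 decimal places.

5.15

The farthest pair is P–S with squared distance 106. The circle on this segment as diameter has centre (1.5, -3.5) and r² = 106/4 = 26.5.
Check Q: distance² to centre = 4.5 ≤ 26.5, so it lies inside.
All remaining points lie in this disk, and no smaller disk contains both endpoints, so this is the minimum enclosing circle.
r = √(26.5) ≈ 5.15.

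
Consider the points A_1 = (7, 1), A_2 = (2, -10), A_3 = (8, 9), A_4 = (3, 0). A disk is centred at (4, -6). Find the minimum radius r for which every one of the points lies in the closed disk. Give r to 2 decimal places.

The required radius is the distance from (4, -6) to the farthest point.
Squared distances: 58, 20, 241, 37.
Maximum is 241, attained at A_3.
r = √241 ≈ 15.52.

15.52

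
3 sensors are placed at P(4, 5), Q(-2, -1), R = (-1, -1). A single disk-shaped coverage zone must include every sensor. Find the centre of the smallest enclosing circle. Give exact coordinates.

Side lengths²: PQ² = 72, PR² = 61, QR² = 1.
Since PQ² = 72 ≥ 61 + 1 = 62, the angle opposite PQ is not acute, so the smallest enclosing circle has PQ as diameter.
Centre = midpoint of PQ = (1, 2), r² = 72/4 = 18.
Centre = (1, 2).

(1, 2)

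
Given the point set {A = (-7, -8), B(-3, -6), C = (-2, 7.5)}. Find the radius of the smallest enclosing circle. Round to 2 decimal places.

8.14

Side lengths²: AB² = 20, AC² = 265.25, BC² = 183.25.
Since AC² = 265.25 ≥ 183.25 + 20 = 203.25, the angle opposite AC is not acute, so the smallest enclosing circle has AC as diameter.
Centre = midpoint of AC = (-4.5, -0.25), r² = 265.25/4 = 66.3125.
r = √(66.3125) ≈ 8.14.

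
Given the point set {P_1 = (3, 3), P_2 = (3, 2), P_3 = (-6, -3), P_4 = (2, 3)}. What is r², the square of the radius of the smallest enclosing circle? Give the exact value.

29.25

By Welzl's lemma the MEC is supported by two points (diametrically opposite) or three points (on a circumcircle).
The farthest pair is P_1–P_3 with squared distance 117. The circle on this segment as diameter has centre (-1.5, 0) and r² = 117/4 = 29.25.
Check P_2: distance² to centre = 24.25 ≤ 29.25, so it lies inside.
All remaining points lie in this disk, and no smaller disk contains both endpoints, so this is the minimum enclosing circle.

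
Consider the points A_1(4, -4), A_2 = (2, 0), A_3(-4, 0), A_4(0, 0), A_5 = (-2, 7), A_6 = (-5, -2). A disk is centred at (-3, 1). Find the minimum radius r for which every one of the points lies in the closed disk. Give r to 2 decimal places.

8.60

The required radius is the distance from (-3, 1) to the farthest point.
Squared distances: 74, 26, 2, 10, 37, 13.
Maximum is 74, attained at A_1.
r = √74 ≈ 8.60.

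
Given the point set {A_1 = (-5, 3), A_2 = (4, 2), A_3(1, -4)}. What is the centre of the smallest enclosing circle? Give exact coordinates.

(-27/38, 23/38)

Side lengths²: A_1A_2² = 82, A_1A_3² = 85, A_2A_3² = 45.
Since A_1A_3² = 85 < 82 + 45 = 127, the triangle is acute, so the smallest enclosing circle is the circumcircle.
Circumcentre = (-27/38, 23/38), r² = 17425/722.
Centre = (-27/38, 23/38).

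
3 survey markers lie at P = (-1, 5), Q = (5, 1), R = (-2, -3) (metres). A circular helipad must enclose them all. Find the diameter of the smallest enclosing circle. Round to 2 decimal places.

9.01

Side lengths²: PQ² = 52, PR² = 65, QR² = 65.
Since QR² = 65 < 65 + 52 = 117, the triangle is acute, so the smallest enclosing circle is the circumcircle.
Circumcentre = (0.5, 0.75), r² = 20.3125.
Diameter = 2r = 2√(20.3125) ≈ 9.01.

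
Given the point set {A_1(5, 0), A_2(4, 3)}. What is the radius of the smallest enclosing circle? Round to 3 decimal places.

The smallest circle enclosing two points has them as diameter endpoints.
Centre = midpoint = (4.5, 1.5); r² = |A_1A_2|²/4 = 10/4 = 2.5.
r = √(2.5) ≈ 1.581.

1.581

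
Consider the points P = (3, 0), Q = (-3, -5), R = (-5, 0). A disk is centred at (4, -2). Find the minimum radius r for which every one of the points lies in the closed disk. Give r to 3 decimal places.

9.220

The required radius is the distance from (4, -2) to the farthest point.
Squared distances: 5, 58, 85.
Maximum is 85, attained at R.
r = √85 ≈ 9.220.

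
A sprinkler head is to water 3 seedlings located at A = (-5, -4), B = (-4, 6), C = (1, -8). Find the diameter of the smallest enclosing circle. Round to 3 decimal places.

Side lengths²: AB² = 101, AC² = 52, BC² = 221.
Since BC² = 221 ≥ 101 + 52 = 153, the angle opposite BC is not acute, so the smallest enclosing circle has BC as diameter.
Centre = midpoint of BC = (-1.5, -1), r² = 221/4 = 55.25.
Diameter = 2r = 2√(55.25) ≈ 14.866.

14.866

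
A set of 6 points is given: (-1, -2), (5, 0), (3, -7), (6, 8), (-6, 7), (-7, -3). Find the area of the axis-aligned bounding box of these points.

x ranges over [-7, 6], width 13.
y ranges over [-7, 8], height 15.
Area = 13 × 15 = 195.

195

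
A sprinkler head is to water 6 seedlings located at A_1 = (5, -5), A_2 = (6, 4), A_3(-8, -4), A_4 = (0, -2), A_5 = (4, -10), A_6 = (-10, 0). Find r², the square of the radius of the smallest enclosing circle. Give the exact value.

62900/729

By Welzl's lemma the MEC is supported by two points (diametrically opposite) or three points (on a circumcircle).
The minimum enclosing circle is determined by three boundary points: A_2, A_5, A_6.
Their circumcentre is (-26/27, -58/27) with r² = 62900/729.
The farthest remaining point A_3 is at distance² 38600/729 ≤ 62900/729.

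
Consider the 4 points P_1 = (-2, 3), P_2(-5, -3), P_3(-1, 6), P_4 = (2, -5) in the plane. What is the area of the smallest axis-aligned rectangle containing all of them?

77

x ranges over [-5, 2], width 7.
y ranges over [-5, 6], height 11.
Area = 7 × 11 = 77.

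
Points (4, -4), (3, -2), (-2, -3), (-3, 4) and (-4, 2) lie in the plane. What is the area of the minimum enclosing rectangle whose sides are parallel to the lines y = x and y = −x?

In coordinates u = x + y, v = x − y the rectangle is axis-aligned; the map (x,y)→(u,v) scales areas by 2.
u-values: 0, 1, -5, 1, -2; range = 1 − (-5) = 6.
v-values: 8, 5, 1, -7, -6; range = 8 − (-7) = 15.
Area = (6 × 15) / 2 = 45.

45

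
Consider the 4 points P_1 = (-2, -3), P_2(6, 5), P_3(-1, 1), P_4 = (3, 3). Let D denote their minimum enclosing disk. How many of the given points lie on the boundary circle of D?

The farthest pair is P_1–P_2 with squared distance 128. The circle on this segment as diameter has centre (2, 1) and r² = 128/4 = 32.
Check P_3: distance² to centre = 9 ≤ 32, so it lies inside.
All remaining points lie in this disk, and no smaller disk contains both endpoints, so this is the minimum enclosing circle.
The points at distance exactly r from the centre are P_1, P_2 — 2 points.

2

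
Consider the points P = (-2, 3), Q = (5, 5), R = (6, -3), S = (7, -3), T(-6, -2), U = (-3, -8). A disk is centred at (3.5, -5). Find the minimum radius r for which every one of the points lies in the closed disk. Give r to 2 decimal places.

10.11

The required radius is the distance from (3.5, -5) to the farthest point.
Squared distances: 94.25, 102.25, 10.25, 16.25, 99.25, 51.25.
Maximum is 102.25, attained at Q.
r = √(102.25) ≈ 10.11.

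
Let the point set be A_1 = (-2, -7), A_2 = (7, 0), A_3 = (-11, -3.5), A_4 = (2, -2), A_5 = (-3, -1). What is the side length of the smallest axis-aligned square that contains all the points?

18

The bounding box has width 18 and height 7.
An axis-aligned square enclosing the set must have side ≥ max(width, height).
So the minimum side is max(18, 7) = 18.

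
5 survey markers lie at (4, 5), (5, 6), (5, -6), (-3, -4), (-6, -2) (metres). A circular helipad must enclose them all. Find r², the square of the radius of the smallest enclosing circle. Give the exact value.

The minimum enclosing circle of a finite set is fixed by two of the points (as a diameter) or three (as a circumcircle).
The minimum enclosing circle is determined by three boundary points: (5, 6), (5, -6), (-6, -2).
Their circumcentre is (21/22, 0) with r² = 25345/484.
The farthest remaining point (4, 5) is at distance² 16589/484 ≤ 25345/484.

25345/484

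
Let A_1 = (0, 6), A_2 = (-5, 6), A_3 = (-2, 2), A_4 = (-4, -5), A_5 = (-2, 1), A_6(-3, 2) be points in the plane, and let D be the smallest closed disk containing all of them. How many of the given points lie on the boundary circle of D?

3

By Welzl's lemma the MEC is supported by two points (diametrically opposite) or three points (on a circumcircle).
The minimum enclosing circle is determined by three boundary points: A_1, A_2, A_4.
Their circumcentre is (-2.5, 15/22) with r² = 8357/242.
The farthest remaining point A_3 is at distance² 481/242 ≤ 8357/242.
The points at distance exactly r from the centre are A_1, A_2, A_4 — 3 points.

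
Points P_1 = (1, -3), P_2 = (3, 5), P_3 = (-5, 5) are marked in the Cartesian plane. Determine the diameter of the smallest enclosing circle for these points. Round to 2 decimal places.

10.31

Side lengths²: P_1P_2² = 68, P_1P_3² = 100, P_2P_3² = 64.
Since P_1P_3² = 100 < 68 + 64 = 132, the triangle is acute, so the smallest enclosing circle is the circumcircle.
Circumcentre = (-1, 1.75), r² = 26.5625.
Diameter = 2r = 2√(26.5625) ≈ 10.31.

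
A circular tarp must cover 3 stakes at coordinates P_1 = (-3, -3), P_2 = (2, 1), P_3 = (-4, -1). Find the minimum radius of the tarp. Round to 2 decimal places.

3.23

Side lengths²: P_1P_2² = 41, P_1P_3² = 5, P_2P_3² = 40.
Since P_1P_2² = 41 < 40 + 5 = 45, the triangle is acute, so the smallest enclosing circle is the circumcircle.
Circumcentre = (-11/14, -9/14), r² = 1025/98.
r = √(1025/98) ≈ 3.23.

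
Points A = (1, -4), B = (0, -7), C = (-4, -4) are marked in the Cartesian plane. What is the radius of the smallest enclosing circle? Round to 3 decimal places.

Side lengths²: AB² = 10, AC² = 25, BC² = 25.
Since BC² = 25 < 25 + 10 = 35, the triangle is acute, so the smallest enclosing circle is the circumcircle.
Circumcentre = (-1.5, -29/6), r² = 125/18.
r = √(125/18) ≈ 2.635.

2.635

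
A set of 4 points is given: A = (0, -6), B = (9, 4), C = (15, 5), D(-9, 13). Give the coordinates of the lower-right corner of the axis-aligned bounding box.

x-range [-9, 15], y-range [-6, 13].
The lower-right corner is (15, -6).

(15, -6)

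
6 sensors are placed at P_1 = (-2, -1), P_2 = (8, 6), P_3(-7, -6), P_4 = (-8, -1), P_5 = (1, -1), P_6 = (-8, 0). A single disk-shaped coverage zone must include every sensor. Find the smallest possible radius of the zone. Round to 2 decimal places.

A smallest enclosing disk is always determined by at most three of the input points on its boundary.
The farthest pair is P_2–P_3 with squared distance 369. The circle on this segment as diameter has centre (0.5, 0) and r² = 369/4 = 92.25.
Check P_1: distance² to centre = 7.25 ≤ 92.25, so it lies inside.
All remaining points lie in this disk, and no smaller disk contains both endpoints, so this is the minimum enclosing circle.
r = √(92.25) ≈ 9.60.

9.60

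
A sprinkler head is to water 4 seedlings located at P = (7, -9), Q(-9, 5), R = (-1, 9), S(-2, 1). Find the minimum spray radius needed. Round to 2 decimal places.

The minimum enclosing circle of a finite set is fixed by two of the points (as a diameter) or three (as a circumcircle).
The minimum enclosing circle is determined by three boundary points: P, Q, R.
Their circumcentre is (-15/22, -18/11) with r² = 54805/484.
The farthest remaining point S is at distance² 4205/484 ≤ 54805/484.
r = √(54805/484) ≈ 10.64.

10.64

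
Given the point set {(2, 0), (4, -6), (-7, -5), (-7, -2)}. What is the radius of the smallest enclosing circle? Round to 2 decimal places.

A smallest enclosing disk is always determined by at most three of the input points on its boundary.
The farthest pair is (4, -6)–(-7, -2) with squared distance 137. The circle on this segment as diameter has centre (-1.5, -4) and r² = 137/4 = 34.25.
Check (2, 0): distance² to centre = 28.25 ≤ 34.25, so it lies inside.
All remaining points lie in this disk, and no smaller disk contains both endpoints, so this is the minimum enclosing circle.
r = √(34.25) ≈ 5.85.

5.85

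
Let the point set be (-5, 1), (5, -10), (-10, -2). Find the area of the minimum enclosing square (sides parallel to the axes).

The bounding box has width 15 and height 11.
An axis-aligned square enclosing the set must have side ≥ max(width, height).
So the minimum side is max(15, 11) = 15.
Area = 15² = 225.

225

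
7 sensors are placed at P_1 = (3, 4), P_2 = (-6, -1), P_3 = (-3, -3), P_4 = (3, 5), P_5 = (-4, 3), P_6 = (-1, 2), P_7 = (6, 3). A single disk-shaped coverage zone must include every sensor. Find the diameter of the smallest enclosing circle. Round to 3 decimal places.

By Welzl's lemma the MEC is supported by two points (diametrically opposite) or three points (on a circumcircle).
The farthest pair is P_2–P_7 with squared distance 160. The circle on this segment as diameter has centre (0, 1) and r² = 160/4 = 40.
Check P_1: distance² to centre = 18 ≤ 40, so it lies inside.
All remaining points lie in this disk, and no smaller disk contains both endpoints, so this is the minimum enclosing circle.
Diameter = 2r = 2√40 ≈ 12.649.

12.649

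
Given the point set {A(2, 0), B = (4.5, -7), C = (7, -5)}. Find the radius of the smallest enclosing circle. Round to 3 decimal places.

3.739

Side lengths²: AB² = 55.25, AC² = 50, BC² = 10.25.
Since AB² = 55.25 < 50 + 10.25 = 60.25, the triangle is acute, so the smallest enclosing circle is the circumcircle.
Circumcentre = (131/36, -121/36), r² = 9061/648.
r = √(9061/648) ≈ 3.739.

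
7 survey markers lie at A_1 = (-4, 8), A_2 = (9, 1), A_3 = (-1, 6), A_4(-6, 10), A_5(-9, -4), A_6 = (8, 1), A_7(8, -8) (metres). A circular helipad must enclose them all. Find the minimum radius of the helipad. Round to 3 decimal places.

The minimum enclosing circle of a finite set is fixed by two of the points (as a diameter) or three (as a circumcircle).
The farthest pair is A_4–A_7 with squared distance 520. The circle on this segment as diameter has centre (1, 1) and r² = 520/4 = 130.
Check A_1: distance² to centre = 74 ≤ 130, so it lies inside.
All remaining points lie in this disk, and no smaller disk contains both endpoints, so this is the minimum enclosing circle.
r = √130 ≈ 11.402.

11.402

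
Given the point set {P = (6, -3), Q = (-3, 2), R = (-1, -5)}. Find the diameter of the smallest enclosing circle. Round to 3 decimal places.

10.296

Side lengths²: PQ² = 106, PR² = 53, QR² = 53.
Since PQ² = 106 ≥ 53 + 53 = 106, the angle opposite PQ is not acute, so the smallest enclosing circle has PQ as diameter.
Centre = midpoint of PQ = (1.5, -0.5), r² = 106/4 = 26.5.
Diameter = 2r = 2√(26.5) ≈ 10.296.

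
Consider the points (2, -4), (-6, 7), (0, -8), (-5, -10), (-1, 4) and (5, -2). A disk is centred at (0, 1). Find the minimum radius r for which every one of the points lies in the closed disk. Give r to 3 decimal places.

12.083

The required radius is the distance from (0, 1) to the farthest point.
Squared distances: 29, 72, 81, 146, 10, 34.
Maximum is 146, attained at (-5, -10).
r = √146 ≈ 12.083.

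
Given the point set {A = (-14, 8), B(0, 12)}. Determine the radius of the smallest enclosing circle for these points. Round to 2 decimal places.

The smallest circle enclosing two points has them as diameter endpoints.
Centre = midpoint = (-7, 10); r² = |AB|²/4 = 212/4 = 53.
r = √53 ≈ 7.28.

7.28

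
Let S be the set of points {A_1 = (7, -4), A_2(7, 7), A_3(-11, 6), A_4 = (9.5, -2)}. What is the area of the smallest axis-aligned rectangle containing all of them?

225.5

x ranges over [-11, 9.5], width 20.5.
y ranges over [-4, 7], height 11.
Area = 20.5 × 11 = 225.5.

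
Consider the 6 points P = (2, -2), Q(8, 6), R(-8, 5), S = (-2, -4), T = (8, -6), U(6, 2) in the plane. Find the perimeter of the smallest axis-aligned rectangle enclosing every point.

Width = max x − min x = 8 − (-8) = 16.
Height = max y − min y = 6 − (-6) = 12.
Perimeter = 2(16 + 12) = 56.

56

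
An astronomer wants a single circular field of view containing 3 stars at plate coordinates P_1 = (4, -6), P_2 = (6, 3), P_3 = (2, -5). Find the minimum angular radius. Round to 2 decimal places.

Side lengths²: P_1P_2² = 85, P_1P_3² = 5, P_2P_3² = 80.
Since P_1P_2² = 85 ≥ 80 + 5 = 85, the angle opposite P_1P_2 is not acute, so the smallest enclosing circle has P_1P_2 as diameter.
Centre = midpoint of P_1P_2 = (5, -1.5), r² = 85/4 = 21.25.
r = √(21.25) ≈ 4.61.

4.61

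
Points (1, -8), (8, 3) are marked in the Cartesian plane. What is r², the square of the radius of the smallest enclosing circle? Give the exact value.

42.5

The smallest circle enclosing two points has them as diameter endpoints.
Centre = midpoint = (4.5, -2.5); r² = |(1, -8)−(8, 3)|²/4 = 170/4 = 42.5.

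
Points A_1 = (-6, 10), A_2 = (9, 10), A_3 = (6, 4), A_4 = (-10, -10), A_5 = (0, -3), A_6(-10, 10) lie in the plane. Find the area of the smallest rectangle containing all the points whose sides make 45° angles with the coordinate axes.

448.5

In coordinates u = x + y, v = x − y the rectangle is axis-aligned; the map (x,y)→(u,v) scales areas by 2.
u-values: 4, 19, 10, -20, -3, 0; range = 19 − (-20) = 39.
v-values: -16, -1, 2, 0, 3, -20; range = 3 − (-20) = 23.
Area = (39 × 23) / 2 = 448.5.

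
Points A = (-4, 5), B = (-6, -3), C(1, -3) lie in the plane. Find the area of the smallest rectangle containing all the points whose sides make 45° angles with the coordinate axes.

65

In coordinates u = x + y, v = x − y the rectangle is axis-aligned; the map (x,y)→(u,v) scales areas by 2.
u-values: 1, -9, -2; range = 1 − (-9) = 10.
v-values: -9, -3, 4; range = 4 − (-9) = 13.
Area = (10 × 13) / 2 = 65.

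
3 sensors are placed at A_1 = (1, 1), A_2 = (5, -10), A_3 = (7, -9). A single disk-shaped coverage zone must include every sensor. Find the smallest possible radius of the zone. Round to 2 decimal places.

5.87

Side lengths²: A_1A_2² = 137, A_1A_3² = 136, A_2A_3² = 5.
Since A_1A_2² = 137 < 136 + 5 = 141, the triangle is acute, so the smallest enclosing circle is the circumcircle.
Circumcentre = (89/26, -113/26), r² = 11645/338.
r = √(11645/338) ≈ 5.87.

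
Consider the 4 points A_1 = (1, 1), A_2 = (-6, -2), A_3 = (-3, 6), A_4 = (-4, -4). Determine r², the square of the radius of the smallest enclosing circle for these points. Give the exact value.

25.25

The minimum enclosing circle of a finite set is fixed by two of the points (as a diameter) or three (as a circumcircle).
The farthest pair is A_3–A_4 with squared distance 101. The circle on this segment as diameter has centre (-3.5, 1) and r² = 101/4 = 25.25.
Check A_1: distance² to centre = 20.25 ≤ 25.25, so it lies inside.
All remaining points lie in this disk, and no smaller disk contains both endpoints, so this is the minimum enclosing circle.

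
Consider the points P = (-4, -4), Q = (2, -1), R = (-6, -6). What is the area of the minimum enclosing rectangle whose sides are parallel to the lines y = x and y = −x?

In coordinates u = x + y, v = x − y the rectangle is axis-aligned; the map (x,y)→(u,v) scales areas by 2.
u-values: -8, 1, -12; range = 1 − (-12) = 13.
v-values: 0, 3, 0; range = 3 − 0 = 3.
Area = (13 × 3) / 2 = 19.5.

19.5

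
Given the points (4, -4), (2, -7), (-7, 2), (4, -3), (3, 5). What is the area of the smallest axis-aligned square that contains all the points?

The bounding box has width 11 and height 12.
An axis-aligned square enclosing the set must have side ≥ max(width, height).
So the minimum side is max(11, 12) = 12.
Area = 12² = 144.

144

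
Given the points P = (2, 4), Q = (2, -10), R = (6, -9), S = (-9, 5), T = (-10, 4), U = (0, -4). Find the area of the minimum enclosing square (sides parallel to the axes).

The bounding box has width 16 and height 15.
An axis-aligned square enclosing the set must have side ≥ max(width, height).
So the minimum side is max(16, 15) = 16.
Area = 16² = 256.

256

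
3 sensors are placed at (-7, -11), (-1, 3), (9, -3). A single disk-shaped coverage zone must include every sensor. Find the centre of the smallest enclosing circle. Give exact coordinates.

Call the three points A, B, C in the order given.
Side lengths²: AB² = 232, AC² = 320, BC² = 136.
Since AC² = 320 < 232 + 136 = 368, the triangle is acute, so the smallest enclosing circle is the circumcircle.
Circumcentre = (5/11, -65/11), r² = 9860/121.
Centre = (5/11, -65/11).

(5/11, -65/11)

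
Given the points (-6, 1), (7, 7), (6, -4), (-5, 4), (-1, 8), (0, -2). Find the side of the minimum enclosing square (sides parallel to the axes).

13

The bounding box has width 13 and height 12.
An axis-aligned square enclosing the set must have side ≥ max(width, height).
So the minimum side is max(13, 12) = 13.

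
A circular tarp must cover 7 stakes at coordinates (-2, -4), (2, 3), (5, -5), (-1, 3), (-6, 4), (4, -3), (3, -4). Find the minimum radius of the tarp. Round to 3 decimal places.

A smallest enclosing disk is always determined by at most three of the input points on its boundary.
The farthest pair is (5, -5)–(-6, 4) with squared distance 202. The circle on this segment as diameter has centre (-0.5, -0.5) and r² = 202/4 = 50.5.
Check (-2, -4): distance² to centre = 14.5 ≤ 50.5, so it lies inside.
All remaining points lie in this disk, and no smaller disk contains both endpoints, so this is the minimum enclosing circle.
r = √(50.5) ≈ 7.106.

7.106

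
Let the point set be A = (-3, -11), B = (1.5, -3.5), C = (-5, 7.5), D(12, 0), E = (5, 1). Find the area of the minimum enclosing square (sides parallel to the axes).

The bounding box has width 17 and height 18.5.
An axis-aligned square enclosing the set must have side ≥ max(width, height).
So the minimum side is max(17, 18.5) = 18.5.
Area = 18.5² = 342.25.

342.25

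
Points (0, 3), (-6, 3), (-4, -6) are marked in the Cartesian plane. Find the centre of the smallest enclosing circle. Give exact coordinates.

(-3, -19/18)

Call the three points A, B, C in the order given.
Side lengths²: AB² = 36, AC² = 97, BC² = 85.
Since AC² = 97 < 85 + 36 = 121, the triangle is acute, so the smallest enclosing circle is the circumcircle.
Circumcentre = (-3, -19/18), r² = 8245/324.
Centre = (-3, -19/18).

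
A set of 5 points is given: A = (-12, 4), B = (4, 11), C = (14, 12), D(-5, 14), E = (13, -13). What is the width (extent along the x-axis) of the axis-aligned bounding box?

26

max x = 14, min x = -12, so width = 26.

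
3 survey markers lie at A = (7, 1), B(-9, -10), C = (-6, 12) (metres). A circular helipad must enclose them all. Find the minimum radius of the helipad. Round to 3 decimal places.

Side lengths²: AB² = 377, AC² = 290, BC² = 493.
Since BC² = 493 < 377 + 290 = 667, the triangle is acute, so the smallest enclosing circle is the circumcircle.
Circumcentre = (-4.5, 13/22), r² = 32045/242.
r = √(32045/242) ≈ 11.507.

11.507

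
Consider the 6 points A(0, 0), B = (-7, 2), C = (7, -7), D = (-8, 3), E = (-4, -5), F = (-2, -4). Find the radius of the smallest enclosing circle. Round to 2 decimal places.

The minimum enclosing circle of a finite set is fixed by two of the points (as a diameter) or three (as a circumcircle).
The farthest pair is C–D with squared distance 325. The circle on this segment as diameter has centre (-0.5, -2) and r² = 325/4 = 81.25.
Check A: distance² to centre = 4.25 ≤ 81.25, so it lies inside.
All remaining points lie in this disk, and no smaller disk contains both endpoints, so this is the minimum enclosing circle.
r = √(81.25) ≈ 9.01.

9.01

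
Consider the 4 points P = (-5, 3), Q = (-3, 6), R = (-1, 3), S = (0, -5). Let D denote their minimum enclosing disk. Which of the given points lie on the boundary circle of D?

Q, S

By Welzl's lemma the MEC is supported by two points (diametrically opposite) or three points (on a circumcircle).
The farthest pair is Q–S with squared distance 130. The circle on this segment as diameter has centre (-1.5, 0.5) and r² = 130/4 = 32.5.
Check P: distance² to centre = 18.5 ≤ 32.5, so it lies inside.
All remaining points lie in this disk, and no smaller disk contains both endpoints, so this is the minimum enclosing circle.
The points at distance exactly r from the centre are Q, S — 2 points.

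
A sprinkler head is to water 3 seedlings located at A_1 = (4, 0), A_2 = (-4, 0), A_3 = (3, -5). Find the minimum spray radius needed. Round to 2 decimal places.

4.39

Side lengths²: A_1A_2² = 64, A_1A_3² = 26, A_2A_3² = 74.
Since A_2A_3² = 74 < 64 + 26 = 90, the triangle is acute, so the smallest enclosing circle is the circumcircle.
Circumcentre = (0, -1.8), r² = 19.24.
r = √(19.24) ≈ 4.39.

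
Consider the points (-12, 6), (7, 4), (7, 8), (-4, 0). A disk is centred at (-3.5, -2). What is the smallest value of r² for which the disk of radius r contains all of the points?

210.25

The required radius is the distance from (-3.5, -2) to the farthest point.
Squared distances: 136.25, 146.25, 210.25, 4.25.
Maximum is 210.25, attained at (7, 8).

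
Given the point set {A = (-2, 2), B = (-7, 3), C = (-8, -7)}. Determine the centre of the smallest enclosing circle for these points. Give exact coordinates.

Side lengths²: AB² = 26, AC² = 117, BC² = 101.
Since AC² = 117 < 101 + 26 = 127, the triangle is acute, so the smallest enclosing circle is the circumcircle.
Circumcentre = (-185/34, -75/34), r² = 17069/578.
Centre = (-185/34, -75/34).

(-185/34, -75/34)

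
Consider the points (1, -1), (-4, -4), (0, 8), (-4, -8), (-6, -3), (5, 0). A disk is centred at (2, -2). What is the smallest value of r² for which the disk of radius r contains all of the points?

104

The required radius is the distance from (2, -2) to the farthest point.
Squared distances: 2, 40, 104, 72, 65, 13.
Maximum is 104, attained at (0, 8).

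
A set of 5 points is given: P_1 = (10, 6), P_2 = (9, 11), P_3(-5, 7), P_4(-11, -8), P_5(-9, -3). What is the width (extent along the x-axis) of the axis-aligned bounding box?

max x = 10, min x = -11, so width = 21.

21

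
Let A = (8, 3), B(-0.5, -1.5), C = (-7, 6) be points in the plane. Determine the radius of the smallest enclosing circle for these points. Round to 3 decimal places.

7.649

Side lengths²: AB² = 92.5, AC² = 234, BC² = 98.5.
Since AC² = 234 ≥ 98.5 + 92.5 = 191, the angle opposite AC is not acute, so the smallest enclosing circle has AC as diameter.
Centre = midpoint of AC = (0.5, 4.5), r² = 234/4 = 58.5.
r = √(58.5) ≈ 7.649.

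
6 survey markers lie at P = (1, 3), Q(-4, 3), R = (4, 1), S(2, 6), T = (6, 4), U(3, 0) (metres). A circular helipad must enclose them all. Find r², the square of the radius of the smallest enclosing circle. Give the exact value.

25.25

A smallest enclosing disk is always determined by at most three of the input points on its boundary.
The farthest pair is Q–T with squared distance 101. The circle on this segment as diameter has centre (1, 3.5) and r² = 101/4 = 25.25.
Check P: distance² to centre = 0.25 ≤ 25.25, so it lies inside.
All remaining points lie in this disk, and no smaller disk contains both endpoints, so this is the minimum enclosing circle.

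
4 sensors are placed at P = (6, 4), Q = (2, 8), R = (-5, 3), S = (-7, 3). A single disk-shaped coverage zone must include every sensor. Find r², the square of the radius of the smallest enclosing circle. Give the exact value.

42.5

By Welzl's lemma the MEC is supported by two points (diametrically opposite) or three points (on a circumcircle).
The farthest pair is P–S with squared distance 170. The circle on this segment as diameter has centre (-0.5, 3.5) and r² = 170/4 = 42.5.
Check Q: distance² to centre = 26.5 ≤ 42.5, so it lies inside.
All remaining points lie in this disk, and no smaller disk contains both endpoints, so this is the minimum enclosing circle.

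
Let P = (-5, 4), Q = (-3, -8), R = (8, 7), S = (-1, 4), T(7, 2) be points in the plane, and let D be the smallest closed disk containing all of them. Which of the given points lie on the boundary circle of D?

The farthest pair is Q–R with squared distance 346. The circle on this segment as diameter has centre (2.5, -0.5) and r² = 346/4 = 86.5.
Check P: distance² to centre = 76.5 ≤ 86.5, so it lies inside.
All remaining points lie in this disk, and no smaller disk contains both endpoints, so this is the minimum enclosing circle.
The points at distance exactly r from the centre are Q, R — 2 points.

Q, R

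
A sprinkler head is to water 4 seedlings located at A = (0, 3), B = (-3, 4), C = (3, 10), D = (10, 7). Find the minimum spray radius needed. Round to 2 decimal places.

The minimum enclosing circle of a finite set is fixed by two of the points (as a diameter) or three (as a circumcircle).
The farthest pair is B–D with squared distance 178. The circle on this segment as diameter has centre (3.5, 5.5) and r² = 178/4 = 44.5.
Check A: distance² to centre = 18.5 ≤ 44.5, so it lies inside.
All remaining points lie in this disk, and no smaller disk contains both endpoints, so this is the minimum enclosing circle.
r = √(44.5) ≈ 6.67.

6.67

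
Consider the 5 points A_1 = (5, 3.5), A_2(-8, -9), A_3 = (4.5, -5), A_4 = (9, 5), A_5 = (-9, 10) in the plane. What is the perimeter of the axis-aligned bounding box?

Width = max x − min x = 9 − (-9) = 18.
Height = max y − min y = 10 − (-9) = 19.
Perimeter = 2(18 + 19) = 74.

74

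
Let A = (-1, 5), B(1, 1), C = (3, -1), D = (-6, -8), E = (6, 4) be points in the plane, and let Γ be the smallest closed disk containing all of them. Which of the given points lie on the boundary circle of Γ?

D, E

The minimum enclosing circle of a finite set is fixed by two of the points (as a diameter) or three (as a circumcircle).
The farthest pair is D–E with squared distance 288. The circle on this segment as diameter has centre (0, -2) and r² = 288/4 = 72.
Check A: distance² to centre = 50 ≤ 72, so it lies inside.
All remaining points lie in this disk, and no smaller disk contains both endpoints, so this is the minimum enclosing circle.
The points at distance exactly r from the centre are D, E — 2 points.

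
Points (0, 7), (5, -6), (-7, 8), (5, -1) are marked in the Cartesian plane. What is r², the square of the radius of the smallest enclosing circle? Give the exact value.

85

A smallest enclosing disk is always determined by at most three of the input points on its boundary.
The farthest pair is (5, -6)–(-7, 8) with squared distance 340. The circle on this segment as diameter has centre (-1, 1) and r² = 340/4 = 85.
Check (0, 7): distance² to centre = 37 ≤ 85, so it lies inside.
All remaining points lie in this disk, and no smaller disk contains both endpoints, so this is the minimum enclosing circle.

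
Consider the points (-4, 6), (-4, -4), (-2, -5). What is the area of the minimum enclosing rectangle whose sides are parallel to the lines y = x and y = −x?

65

In coordinates u = x + y, v = x − y the rectangle is axis-aligned; the map (x,y)→(u,v) scales areas by 2.
u-values: 2, -8, -7; range = 2 − (-8) = 10.
v-values: -10, 0, 3; range = 3 − (-10) = 13.
Area = (10 × 13) / 2 = 65.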